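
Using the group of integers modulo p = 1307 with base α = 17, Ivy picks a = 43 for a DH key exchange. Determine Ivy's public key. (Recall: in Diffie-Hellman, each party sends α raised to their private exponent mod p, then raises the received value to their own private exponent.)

Public value = 17^43 mod 1307.
17^1 ≡ 17 (mod 1307)
17^2 = (17^1)^2 ≡ 17^2 = 289 ≡ 289 (mod 1307)
17^4 = (17^2)^2 ≡ 289^2 = 83521 ≡ 1180 (mod 1307)
17^8 = (17^4)^2 ≡ 1180^2 = 1392400 ≡ 445 (mod 1307)
17^16 = (17^8)^2 ≡ 445^2 = 198025 ≡ 668 (mod 1307)
17^32 = (17^16)^2 ≡ 668^2 = 446224 ≡ 537 (mod 1307)
17^43 = 17^32 · 17^8 · 17^2 · 17^1 ≡ 537 · 445 · 289 · 17 ≡ 76 (mod 1307).

76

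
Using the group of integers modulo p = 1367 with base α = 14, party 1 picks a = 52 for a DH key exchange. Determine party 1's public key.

Public value = 14^{52} \pmod{1367}.
14^1 ≡ 14 (mod 1367)
14^2 = (14^1)^2 ≡ 14^2 = 196 ≡ 196 (mod 1367)
14^4 = (14^2)^2 ≡ 196^2 = 38416 ≡ 140 (mod 1367)
14^8 = (14^4)^2 ≡ 140^2 = 19600 ≡ 462 (mod 1367)
14^16 = (14^8)^2 ≡ 462^2 = 213444 ≡ 192 (mod 1367)
14^32 = (14^16)^2 ≡ 192^2 = 36864 ≡ 1322 (mod 1367)
14^52 = 14^32 · 14^16 · 14^4 ≡ 1322 · 192 · 140 ≡ 195 (mod 1367).

195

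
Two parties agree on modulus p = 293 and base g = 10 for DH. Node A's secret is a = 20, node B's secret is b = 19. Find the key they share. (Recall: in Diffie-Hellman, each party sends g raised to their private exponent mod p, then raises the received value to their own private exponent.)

161

Node B sends B = g^b mod p = 10^19 mod 293.
10^1 ≡ 10 (mod 293)
10^2 = (10^1)^2 ≡ 10^2 = 100 ≡ 100 (mod 293)
10^4 = (10^2)^2 ≡ 100^2 = 10000 ≡ 38 (mod 293)
10^8 = (10^4)^2 ≡ 38^2 = 1444 ≡ 272 (mod 293)
10^16 = (10^8)^2 ≡ 272^2 = 73984 ≡ 148 (mod 293)
10^19 = 10^16 · 10^2 · 10^1 ≡ 148 · 100 · 10 ≡ 35 (mod 293).
So B = 35. Node A then computes K = B^a mod p = 35^20 mod 293.
35^1 ≡ 35 (mod 293)
35^2 = (35^1)^2 ≡ 35^2 = 1225 ≡ 53 (mod 293)
35^4 = (35^2)^2 ≡ 53^2 = 2809 ≡ 172 (mod 293)
35^8 = (35^4)^2 ≡ 172^2 = 29584 ≡ 284 (mod 293)
35^16 = (35^8)^2 ≡ 284^2 = 80656 ≡ 81 (mod 293)
35^20 = 35^16 · 35^4 ≡ 81 · 172 ≡ 161 (mod 293).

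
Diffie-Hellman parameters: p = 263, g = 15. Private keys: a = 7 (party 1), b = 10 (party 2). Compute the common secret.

32

Party 1 sends A = g^a mod p = 15^7 mod 263.
15^1 ≡ 15 (mod 263)
15^2 = (15^1)^2 ≡ 15^2 = 225 ≡ 225 (mod 263)
15^4 = (15^2)^2 ≡ 225^2 = 50625 ≡ 129 (mod 263)
15^7 = 15^4 · 15^2 · 15^1 ≡ 129 · 225 · 15 ≡ 110 (mod 263).
So A = 110. Party 2 then computes K = A^b mod p = 110^10 mod 263.
110^1 ≡ 110 (mod 263)
110^2 = (110^1)^2 ≡ 110^2 = 12100 ≡ 2 (mod 263)
110^4 = (110^2)^2 ≡ 2^2 = 4 ≡ 4 (mod 263)
110^8 = (110^4)^2 ≡ 4^2 = 16 ≡ 16 (mod 263)
110^10 = 110^8 · 110^2 ≡ 16 · 2 ≡ 32 (mod 263).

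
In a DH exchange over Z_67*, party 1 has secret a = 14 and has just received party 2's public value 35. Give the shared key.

16

Shared key K = 35^14 mod 67.
35^1 ≡ 35 (mod 67)
35^2 = (35^1)^2 ≡ 35^2 = 1225 ≡ 19 (mod 67)
35^4 = (35^2)^2 ≡ 19^2 = 361 ≡ 26 (mod 67)
35^8 = (35^4)^2 ≡ 26^2 = 676 ≡ 6 (mod 67)
35^14 = 35^8 · 35^4 · 35^2 ≡ 6 · 26 · 19 ≡ 16 (mod 67).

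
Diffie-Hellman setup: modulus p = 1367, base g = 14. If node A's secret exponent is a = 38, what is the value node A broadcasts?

Public value = 14^38 mod 1367.
14^1 ≡ 14 (mod 1367)
14^2 = (14^1)^2 ≡ 14^2 = 196 ≡ 196 (mod 1367)
14^4 = (14^2)^2 ≡ 196^2 = 38416 ≡ 140 (mod 1367)
14^8 = (14^4)^2 ≡ 140^2 = 19600 ≡ 462 (mod 1367)
14^16 = (14^8)^2 ≡ 462^2 = 213444 ≡ 192 (mod 1367)
14^32 = (14^16)^2 ≡ 192^2 = 36864 ≡ 1322 (mod 1367)
14^38 = 14^32 · 14^4 · 14^2 ≡ 1322 · 140 · 196 ≡ 968 (mod 1367).

968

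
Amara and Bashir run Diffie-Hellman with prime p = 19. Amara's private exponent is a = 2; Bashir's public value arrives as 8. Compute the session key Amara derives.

Shared key K = 8^2 mod 19.
8^1 ≡ 8 (mod 19)
8^2 = (8^1)^2 ≡ 8^2 = 64 ≡ 7 (mod 19)

7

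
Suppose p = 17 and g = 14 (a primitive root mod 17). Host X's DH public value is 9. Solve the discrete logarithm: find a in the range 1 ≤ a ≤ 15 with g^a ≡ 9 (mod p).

2

Try successive powers of 14 modulo 17:
14^1 ≡ 14
14^2 ≡ 9
Found: a = 2.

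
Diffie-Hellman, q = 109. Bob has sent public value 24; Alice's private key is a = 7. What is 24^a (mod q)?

Shared key K = 24^7 mod 109.
24^1 ≡ 24 (mod 109)
24^2 = (24^1)^2 ≡ 24^2 = 576 ≡ 31 (mod 109)
24^4 = (24^2)^2 ≡ 31^2 = 961 ≡ 89 (mod 109)
24^7 = 24^4 · 24^2 · 24^1 ≡ 89 · 31 · 24 ≡ 53 (mod 109).

53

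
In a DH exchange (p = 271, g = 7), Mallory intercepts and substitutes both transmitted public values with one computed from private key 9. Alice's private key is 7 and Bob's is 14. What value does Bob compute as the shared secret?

87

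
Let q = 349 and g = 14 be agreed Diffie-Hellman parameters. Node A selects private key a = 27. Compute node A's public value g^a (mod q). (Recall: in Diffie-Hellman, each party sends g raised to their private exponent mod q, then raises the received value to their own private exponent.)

Public value = 14^27 (mod 349).
14^1 ≡ 14 (mod 349)
14^2 = (14^1)^2 ≡ 14^2 = 196 ≡ 196 (mod 349)
14^4 = (14^2)^2 ≡ 196^2 = 38416 ≡ 26 (mod 349)
14^8 = (14^4)^2 ≡ 26^2 = 676 ≡ 327 (mod 349)
14^16 = (14^8)^2 ≡ 327^2 = 106929 ≡ 135 (mod 349)
14^27 = 14^16 · 14^8 · 14^2 · 14^1 ≡ 135 · 327 · 196 · 14 ≡ 168 (mod 349).

168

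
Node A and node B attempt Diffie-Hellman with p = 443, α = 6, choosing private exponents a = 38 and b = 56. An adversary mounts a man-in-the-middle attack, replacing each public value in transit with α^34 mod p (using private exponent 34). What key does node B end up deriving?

Node B receives an adversary's public value M = 6^34 mod 443 instead of the honest one.
6^1 ≡ 6 (mod 443)
6^2 = (6^1)^2 ≡ 6^2 = 36 ≡ 36 (mod 443)
6^4 = (6^2)^2 ≡ 36^2 = 1296 ≡ 410 (mod 443)
6^8 = (6^4)^2 ≡ 410^2 = 168100 ≡ 203 (mod 443)
6^16 = (6^8)^2 ≡ 203^2 = 41209 ≡ 10 (mod 443)
6^32 = (6^16)^2 ≡ 10^2 = 100 ≡ 100 (mod 443)
6^34 = 6^32 · 6^2 ≡ 100 · 36 ≡ 56 (mod 443).
So M = 56. Node B computes K = M^56 mod 443.
56^1 ≡ 56 (mod 443)
56^2 = (56^1)^2 ≡ 56^2 = 3136 ≡ 35 (mod 443)
56^4 = (56^2)^2 ≡ 35^2 = 1225 ≡ 339 (mod 443)
56^8 = (56^4)^2 ≡ 339^2 = 114921 ≡ 184 (mod 443)
56^16 = (56^8)^2 ≡ 184^2 = 33856 ≡ 188 (mod 443)
56^32 = (56^16)^2 ≡ 188^2 = 35344 ≡ 347 (mod 443)
56^56 = 56^32 · 56^16 · 56^8 ≡ 347 · 188 · 184 ≡ 339 (mod 443).

339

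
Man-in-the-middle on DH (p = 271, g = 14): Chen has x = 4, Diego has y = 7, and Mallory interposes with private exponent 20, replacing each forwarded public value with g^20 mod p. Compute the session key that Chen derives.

Chen receives Mallory's public value M = 14^20 mod 271 instead of the honest one.
14^1 ≡ 14 (mod 271)
14^2 = (14^1)^2 ≡ 14^2 = 196 ≡ 196 (mod 271)
14^4 = (14^2)^2 ≡ 196^2 = 38416 ≡ 205 (mod 271)
14^8 = (14^4)^2 ≡ 205^2 = 42025 ≡ 20 (mod 271)
14^16 = (14^8)^2 ≡ 20^2 = 400 ≡ 129 (mod 271)
14^20 = 14^16 · 14^4 ≡ 129 · 205 ≡ 158 (mod 271).
So M = 158. Chen computes K = M^4 mod 271.
158^1 ≡ 158 (mod 271)
158^2 = (158^1)^2 ≡ 158^2 = 24964 ≡ 32 (mod 271)
158^4 = (158^2)^2 ≡ 32^2 = 1024 ≡ 211 (mod 271)

211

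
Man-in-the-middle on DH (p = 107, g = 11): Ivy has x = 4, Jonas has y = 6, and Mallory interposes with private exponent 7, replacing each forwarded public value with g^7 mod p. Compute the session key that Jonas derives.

85

Jonas receives Mallory's public value M = 11^7 mod 107 instead of the honest one.
11^1 ≡ 11 (mod 107)
11^2 = (11^1)^2 ≡ 11^2 = 121 ≡ 14 (mod 107)
11^4 = (11^2)^2 ≡ 14^2 = 196 ≡ 89 (mod 107)
11^7 = 11^4 · 11^2 · 11^1 ≡ 89 · 14 · 11 ≡ 10 (mod 107).
So M = 10. Jonas computes K = M^6 mod 107.
10^1 ≡ 10 (mod 107)
10^2 = (10^1)^2 ≡ 10^2 = 100 ≡ 100 (mod 107)
10^4 = (10^2)^2 ≡ 100^2 = 10000 ≡ 49 (mod 107)
10^6 = 10^4 · 10^2 ≡ 49 · 100 ≡ 85 (mod 107).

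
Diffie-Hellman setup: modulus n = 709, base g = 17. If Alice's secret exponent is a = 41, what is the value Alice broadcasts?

Public value = 17^41 mod 709.
17^1 ≡ 17 (mod 709)
17^2 = (17^1)^2 ≡ 17^2 = 289 ≡ 289 (mod 709)
17^4 = (17^2)^2 ≡ 289^2 = 83521 ≡ 568 (mod 709)
17^8 = (17^4)^2 ≡ 568^2 = 322624 ≡ 29 (mod 709)
17^16 = (17^8)^2 ≡ 29^2 = 841 ≡ 132 (mod 709)
17^32 = (17^16)^2 ≡ 132^2 = 17424 ≡ 408 (mod 709)
17^41 = 17^32 · 17^8 · 17^1 ≡ 408 · 29 · 17 ≡ 497 (mod 709).

497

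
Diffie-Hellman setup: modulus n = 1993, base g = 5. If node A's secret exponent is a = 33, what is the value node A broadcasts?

Public value = 5^33 (mod 1993).
5^1 ≡ 5 (mod 1993)
5^2 = (5^1)^2 ≡ 5^2 = 25 ≡ 25 (mod 1993)
5^4 = (5^2)^2 ≡ 25^2 = 625 ≡ 625 (mod 1993)
5^8 = (5^4)^2 ≡ 625^2 = 390625 ≡ 1990 (mod 1993)
5^16 = (5^8)^2 ≡ 1990^2 = 3960100 ≡ 9 (mod 1993)
5^32 = (5^16)^2 ≡ 9^2 = 81 ≡ 81 (mod 1993)
5^33 = 5^32 · 5^1 ≡ 81 · 5 ≡ 405 (mod 1993).

405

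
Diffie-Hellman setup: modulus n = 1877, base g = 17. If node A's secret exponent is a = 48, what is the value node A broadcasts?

Public value = 17^48 (mod 1877).
17^1 ≡ 17 (mod 1877)
17^2 = (17^1)^2 ≡ 17^2 = 289 ≡ 289 (mod 1877)
17^4 = (17^2)^2 ≡ 289^2 = 83521 ≡ 933 (mod 1877)
17^8 = (17^4)^2 ≡ 933^2 = 870489 ≡ 1438 (mod 1877)
17^16 = (17^8)^2 ≡ 1438^2 = 2067844 ≡ 1267 (mod 1877)
17^32 = (17^16)^2 ≡ 1267^2 = 1605289 ≡ 454 (mod 1877)
17^48 = 17^32 · 17^16 ≡ 454 · 1267 ≡ 856 (mod 1877).

856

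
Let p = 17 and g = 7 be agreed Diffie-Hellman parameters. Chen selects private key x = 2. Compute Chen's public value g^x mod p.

Public value = 7^2 mod 17.
7^1 ≡ 7 (mod 17)
7^2 = (7^1)^2 ≡ 7^2 = 49 ≡ 15 (mod 17)

15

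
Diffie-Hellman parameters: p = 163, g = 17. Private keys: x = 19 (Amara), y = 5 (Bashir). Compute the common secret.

31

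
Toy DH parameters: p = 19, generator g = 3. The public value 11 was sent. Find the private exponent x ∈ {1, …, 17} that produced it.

Try successive powers of 3 modulo 19:
3^1 ≡ 3
3^2 ≡ 9
3^3 ≡ 8
3^4 ≡ 5
3^5 ≡ 15
3^6 ≡ 7
3^7 ≡ 2
3^8 ≡ 6
3^9 ≡ 18
3^10 ≡ 16
3^11 ≡ 10
3^12 ≡ 11
Found: x = 12.

12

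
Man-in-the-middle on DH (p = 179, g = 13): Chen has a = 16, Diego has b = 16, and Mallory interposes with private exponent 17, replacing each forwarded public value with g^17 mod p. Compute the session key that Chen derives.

Chen receives Mallory's public value M = 13^17 mod 179 instead of the honest one.
13^1 ≡ 13 (mod 179)
13^2 = (13^1)^2 ≡ 13^2 = 169 ≡ 169 (mod 179)
13^4 = (13^2)^2 ≡ 169^2 = 28561 ≡ 100 (mod 179)
13^8 = (13^4)^2 ≡ 100^2 = 10000 ≡ 155 (mod 179)
13^16 = (13^8)^2 ≡ 155^2 = 24025 ≡ 39 (mod 179)
13^17 = 13^16 · 13^1 ≡ 39 · 13 ≡ 149 (mod 179).
So M = 149. Chen computes K = M^16 mod 179.
149^1 ≡ 149 (mod 179)
149^2 = (149^1)^2 ≡ 149^2 = 22201 ≡ 5 (mod 179)
149^4 = (149^2)^2 ≡ 5^2 = 25 ≡ 25 (mod 179)
149^8 = (149^4)^2 ≡ 25^2 = 625 ≡ 88 (mod 179)
149^16 = (149^8)^2 ≡ 88^2 = 7744 ≡ 47 (mod 179)

47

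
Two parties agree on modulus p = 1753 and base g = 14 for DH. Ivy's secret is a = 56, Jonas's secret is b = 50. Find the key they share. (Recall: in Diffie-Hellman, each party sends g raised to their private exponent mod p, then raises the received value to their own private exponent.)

209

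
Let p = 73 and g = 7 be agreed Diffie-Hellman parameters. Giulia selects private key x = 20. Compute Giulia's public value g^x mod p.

9

Public value = 7^20 mod 73.
7^1 ≡ 7 (mod 73)
7^2 = (7^1)^2 ≡ 7^2 = 49 ≡ 49 (mod 73)
7^4 = (7^2)^2 ≡ 49^2 = 2401 ≡ 65 (mod 73)
7^8 = (7^4)^2 ≡ 65^2 = 4225 ≡ 64 (mod 73)
7^16 = (7^8)^2 ≡ 64^2 = 4096 ≡ 8 (mod 73)
7^20 = 7^16 · 7^4 ≡ 8 · 65 ≡ 9 (mod 73).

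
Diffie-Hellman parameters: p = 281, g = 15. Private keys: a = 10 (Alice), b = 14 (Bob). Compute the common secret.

Bob sends B = g^b mod p = 15^14 mod 281.
15^1 ≡ 15 (mod 281)
15^2 = (15^1)^2 ≡ 15^2 = 225 ≡ 225 (mod 281)
15^4 = (15^2)^2 ≡ 225^2 = 50625 ≡ 45 (mod 281)
15^8 = (15^4)^2 ≡ 45^2 = 2025 ≡ 58 (mod 281)
15^14 = 15^8 · 15^4 · 15^2 ≡ 58 · 45 · 225 ≡ 241 (mod 281).
So B = 241. Alice then computes K = B^a mod p = 241^10 mod 281.
241^1 ≡ 241 (mod 281)
241^2 = (241^1)^2 ≡ 241^2 = 58081 ≡ 195 (mod 281)
241^4 = (241^2)^2 ≡ 195^2 = 38025 ≡ 90 (mod 281)
241^8 = (241^4)^2 ≡ 90^2 = 8100 ≡ 232 (mod 281)
241^10 = 241^8 · 241^2 ≡ 232 · 195 ≡ 280 (mod 281).

280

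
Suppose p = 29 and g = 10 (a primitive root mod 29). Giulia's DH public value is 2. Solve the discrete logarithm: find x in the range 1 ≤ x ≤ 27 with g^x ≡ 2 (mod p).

11

Try successive powers of 10 modulo 29:
10^1 ≡ 10
10^2 ≡ 13
10^3 ≡ 14
10^4 ≡ 24
10^5 ≡ 8
10^6 ≡ 22
10^7 ≡ 17
10^8 ≡ 25
10^9 ≡ 18
10^10 ≡ 6
10^11 ≡ 2
Found: x = 11.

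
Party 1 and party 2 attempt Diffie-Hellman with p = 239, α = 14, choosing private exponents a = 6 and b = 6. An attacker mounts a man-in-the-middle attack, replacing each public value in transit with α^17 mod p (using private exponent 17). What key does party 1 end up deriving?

100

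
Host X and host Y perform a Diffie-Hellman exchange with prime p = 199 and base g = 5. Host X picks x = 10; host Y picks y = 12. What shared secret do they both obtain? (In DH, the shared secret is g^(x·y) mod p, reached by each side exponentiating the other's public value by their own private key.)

Host X sends A = g^x mod p = 5^10 mod 199.
5^1 ≡ 5 (mod 199)
5^2 = (5^1)^2 ≡ 5^2 = 25 ≡ 25 (mod 199)
5^4 = (5^2)^2 ≡ 25^2 = 625 ≡ 28 (mod 199)
5^8 = (5^4)^2 ≡ 28^2 = 784 ≡ 187 (mod 199)
5^10 = 5^8 · 5^2 ≡ 187 · 25 ≡ 98 (mod 199).
So A = 98. Host Y then computes K = A^y mod p = 98^12 mod 199.
98^1 ≡ 98 (mod 199)
98^2 = (98^1)^2 ≡ 98^2 = 9604 ≡ 52 (mod 199)
98^4 = (98^2)^2 ≡ 52^2 = 2704 ≡ 117 (mod 199)
98^8 = (98^4)^2 ≡ 117^2 = 13689 ≡ 157 (mod 199)
98^12 = 98^8 · 98^4 ≡ 157 · 117 ≡ 61 (mod 199).

61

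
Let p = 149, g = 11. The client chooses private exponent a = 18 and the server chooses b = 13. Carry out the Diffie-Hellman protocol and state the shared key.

The server sends B = g^b mod p = 11^13 mod 149.
11^1 ≡ 11 (mod 149)
11^2 = (11^1)^2 ≡ 11^2 = 121 ≡ 121 (mod 149)
11^4 = (11^2)^2 ≡ 121^2 = 14641 ≡ 39 (mod 149)
11^8 = (11^4)^2 ≡ 39^2 = 1521 ≡ 31 (mod 149)
11^13 = 11^8 · 11^4 · 11^1 ≡ 31 · 39 · 11 ≡ 38 (mod 149).
So B = 38. The client then computes K = B^a mod p = 38^18 mod 149.
38^1 ≡ 38 (mod 149)
38^2 = (38^1)^2 ≡ 38^2 = 1444 ≡ 103 (mod 149)
38^4 = (38^2)^2 ≡ 103^2 = 10609 ≡ 30 (mod 149)
38^8 = (38^4)^2 ≡ 30^2 = 900 ≡ 6 (mod 149)
38^16 = (38^8)^2 ≡ 6^2 = 36 ≡ 36 (mod 149)
38^18 = 38^16 · 38^2 ≡ 36 · 103 ≡ 132 (mod 149).

132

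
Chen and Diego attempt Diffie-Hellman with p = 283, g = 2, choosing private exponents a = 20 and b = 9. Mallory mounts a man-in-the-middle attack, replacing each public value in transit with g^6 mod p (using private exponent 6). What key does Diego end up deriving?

Diego receives Mallory's public value M = 2^6 mod 283 instead of the honest one.
2^1 ≡ 2 (mod 283)
2^2 = (2^1)^2 ≡ 2^2 = 4 ≡ 4 (mod 283)
2^4 = (2^2)^2 ≡ 4^2 = 16 ≡ 16 (mod 283)
2^6 = 2^4 · 2^2 ≡ 16 · 4 ≡ 64 (mod 283).
So M = 64. Diego computes K = M^9 mod 283.
64^1 ≡ 64 (mod 283)
64^2 = (64^1)^2 ≡ 64^2 = 4096 ≡ 134 (mod 283)
64^4 = (64^2)^2 ≡ 134^2 = 17956 ≡ 127 (mod 283)
64^8 = (64^4)^2 ≡ 127^2 = 16129 ≡ 281 (mod 283)
64^9 = 64^8 · 64^1 ≡ 281 · 64 ≡ 155 (mod 283).

155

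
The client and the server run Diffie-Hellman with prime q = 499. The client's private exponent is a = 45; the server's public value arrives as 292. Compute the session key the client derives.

234

Shared key K = 292^45 mod 499.
292^1 ≡ 292 (mod 499)
292^2 = (292^1)^2 ≡ 292^2 = 85264 ≡ 434 (mod 499)
292^4 = (292^2)^2 ≡ 434^2 = 188356 ≡ 233 (mod 499)
292^8 = (292^4)^2 ≡ 233^2 = 54289 ≡ 397 (mod 499)
292^16 = (292^8)^2 ≡ 397^2 = 157609 ≡ 424 (mod 499)
292^32 = (292^16)^2 ≡ 424^2 = 179776 ≡ 136 (mod 499)
292^45 = 292^32 · 292^8 · 292^4 · 292^1 ≡ 136 · 397 · 233 · 292 ≡ 234 (mod 499).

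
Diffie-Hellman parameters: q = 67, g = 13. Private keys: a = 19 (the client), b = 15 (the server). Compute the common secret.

8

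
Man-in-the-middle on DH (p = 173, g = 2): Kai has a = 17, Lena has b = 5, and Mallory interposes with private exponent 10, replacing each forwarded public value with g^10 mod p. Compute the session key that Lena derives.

33

Lena receives Mallory's public value M = 2^10 mod 173 instead of the honest one.
2^1 ≡ 2 (mod 173)
2^2 = (2^1)^2 ≡ 2^2 = 4 ≡ 4 (mod 173)
2^4 = (2^2)^2 ≡ 4^2 = 16 ≡ 16 (mod 173)
2^8 = (2^4)^2 ≡ 16^2 = 256 ≡ 83 (mod 173)
2^10 = 2^8 · 2^2 ≡ 83 · 4 ≡ 159 (mod 173).
So M = 159. Lena computes K = M^5 mod 173.
159^1 ≡ 159 (mod 173)
159^2 = (159^1)^2 ≡ 159^2 = 25281 ≡ 23 (mod 173)
159^4 = (159^2)^2 ≡ 23^2 = 529 ≡ 10 (mod 173)
159^5 = 159^4 · 159^1 ≡ 10 · 159 ≡ 33 (mod 173).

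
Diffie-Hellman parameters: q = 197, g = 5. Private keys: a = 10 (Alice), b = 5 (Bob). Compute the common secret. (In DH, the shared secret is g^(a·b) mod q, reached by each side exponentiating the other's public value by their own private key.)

Bob sends B = g^b mod q = 5^5 mod 197.
5^1 ≡ 5 (mod 197)
5^2 = (5^1)^2 ≡ 5^2 = 25 ≡ 25 (mod 197)
5^4 = (5^2)^2 ≡ 25^2 = 625 ≡ 34 (mod 197)
5^5 = 5^4 · 5^1 ≡ 34 · 5 ≡ 170 (mod 197).
So B = 170. Alice then computes K = B^a mod q = 170^10 mod 197.
170^1 ≡ 170 (mod 197)
170^2 = (170^1)^2 ≡ 170^2 = 28900 ≡ 138 (mod 197)
170^4 = (170^2)^2 ≡ 138^2 = 19044 ≡ 132 (mod 197)
170^8 = (170^4)^2 ≡ 132^2 = 17424 ≡ 88 (mod 197)
170^10 = 170^8 · 170^2 ≡ 88 · 138 ≡ 127 (mod 197).

127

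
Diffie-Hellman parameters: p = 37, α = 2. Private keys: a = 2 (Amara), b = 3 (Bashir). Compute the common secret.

27

Amara sends A = α^a mod p = 2^2 mod 37.
2^1 ≡ 2 (mod 37)
2^2 = (2^1)^2 ≡ 2^2 = 4 ≡ 4 (mod 37)
So A = 4. Bashir then computes K = A^b mod p = 4^3 mod 37.
4^1 ≡ 4 (mod 37)
4^2 = (4^1)^2 ≡ 4^2 = 16 ≡ 16 (mod 37)
4^3 = 4^2 · 4^1 ≡ 16 · 4 ≡ 27 (mod 37).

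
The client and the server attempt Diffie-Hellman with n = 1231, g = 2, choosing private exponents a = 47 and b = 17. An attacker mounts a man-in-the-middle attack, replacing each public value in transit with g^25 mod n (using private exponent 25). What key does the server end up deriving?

The server receives an attacker's public value M = 2^25 mod 1231 instead of the honest one.
2^1 ≡ 2 (mod 1231)
2^2 = (2^1)^2 ≡ 2^2 = 4 ≡ 4 (mod 1231)
2^4 = (2^2)^2 ≡ 4^2 = 16 ≡ 16 (mod 1231)
2^8 = (2^4)^2 ≡ 16^2 = 256 ≡ 256 (mod 1231)
2^16 = (2^8)^2 ≡ 256^2 = 65536 ≡ 293 (mod 1231)
2^25 = 2^16 · 2^8 · 2^1 ≡ 293 · 256 · 2 ≡ 1065 (mod 1231).
So M = 1065. The server computes K = M^17 mod 1231.
1065^1 ≡ 1065 (mod 1231)
1065^2 = (1065^1)^2 ≡ 1065^2 = 1134225 ≡ 474 (mod 1231)
1065^4 = (1065^2)^2 ≡ 474^2 = 224676 ≡ 634 (mod 1231)
1065^8 = (1065^4)^2 ≡ 634^2 = 401956 ≡ 650 (mod 1231)
1065^16 = (1065^8)^2 ≡ 650^2 = 422500 ≡ 267 (mod 1231)
1065^17 = 1065^16 · 1065^1 ≡ 267 · 1065 ≡ 1225 (mod 1231).

1225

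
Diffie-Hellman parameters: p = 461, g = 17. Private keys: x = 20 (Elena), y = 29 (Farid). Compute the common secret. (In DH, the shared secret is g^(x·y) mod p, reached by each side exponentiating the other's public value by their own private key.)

23

Farid sends B = g^y mod p = 17^29 mod 461.
17^1 ≡ 17 (mod 461)
17^2 = (17^1)^2 ≡ 17^2 = 289 ≡ 289 (mod 461)
17^4 = (17^2)^2 ≡ 289^2 = 83521 ≡ 80 (mod 461)
17^8 = (17^4)^2 ≡ 80^2 = 6400 ≡ 407 (mod 461)
17^16 = (17^8)^2 ≡ 407^2 = 165649 ≡ 150 (mod 461)
17^29 = 17^16 · 17^8 · 17^4 · 17^1 ≡ 150 · 407 · 80 · 17 ≡ 56 (mod 461).
So B = 56. Elena then computes K = B^x mod p = 56^20 mod 461.
56^1 ≡ 56 (mod 461)
56^2 = (56^1)^2 ≡ 56^2 = 3136 ≡ 370 (mod 461)
56^4 = (56^2)^2 ≡ 370^2 = 136900 ≡ 444 (mod 461)
56^8 = (56^4)^2 ≡ 444^2 = 197136 ≡ 289 (mod 461)
56^16 = (56^8)^2 ≡ 289^2 = 83521 ≡ 80 (mod 461)
56^20 = 56^16 · 56^4 ≡ 80 · 444 ≡ 23 (mod 461).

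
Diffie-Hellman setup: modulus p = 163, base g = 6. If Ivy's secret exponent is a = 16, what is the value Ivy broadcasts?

Public value = 6^16 mod 163.
6^1 ≡ 6 (mod 163)
6^2 = (6^1)^2 ≡ 6^2 = 36 ≡ 36 (mod 163)
6^4 = (6^2)^2 ≡ 36^2 = 1296 ≡ 155 (mod 163)
6^8 = (6^4)^2 ≡ 155^2 = 24025 ≡ 64 (mod 163)
6^16 = (6^8)^2 ≡ 64^2 = 4096 ≡ 21 (mod 163)

21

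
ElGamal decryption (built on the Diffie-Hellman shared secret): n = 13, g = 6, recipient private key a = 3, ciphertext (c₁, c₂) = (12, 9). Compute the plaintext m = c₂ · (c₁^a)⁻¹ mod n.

Shared mask s = c₁^a mod n = 12^3 mod 13.
12^1 ≡ 12 (mod 13)
12^2 = (12^1)^2 ≡ 12^2 = 144 ≡ 1 (mod 13)
12^3 = 12^2 · 12^1 ≡ 1 · 12 ≡ 12 (mod 13).
So s = 12; s⁻¹ ≡ 12 (mod 13).
m = c₂ · s⁻¹ mod 13 = 9 · 12 mod 13 = 4.

4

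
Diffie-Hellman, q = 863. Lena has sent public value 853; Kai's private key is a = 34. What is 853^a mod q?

Shared key K = 853^34 mod 863.
853^1 ≡ 853 (mod 863)
853^2 = (853^1)^2 ≡ 853^2 = 727609 ≡ 100 (mod 863)
853^4 = (853^2)^2 ≡ 100^2 = 10000 ≡ 507 (mod 863)
853^8 = (853^4)^2 ≡ 507^2 = 257049 ≡ 738 (mod 863)
853^16 = (853^8)^2 ≡ 738^2 = 544644 ≡ 91 (mod 863)
853^32 = (853^16)^2 ≡ 91^2 = 8281 ≡ 514 (mod 863)
853^34 = 853^32 · 853^2 ≡ 514 · 100 ≡ 483 (mod 863).

483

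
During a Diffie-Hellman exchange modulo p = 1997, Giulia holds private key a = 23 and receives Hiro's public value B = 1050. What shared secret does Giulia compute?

1283

Shared key K = 1050^23 mod 1997.
1050^1 ≡ 1050 (mod 1997)
1050^2 = (1050^1)^2 ≡ 1050^2 = 1102500 ≡ 156 (mod 1997)
1050^4 = (1050^2)^2 ≡ 156^2 = 24336 ≡ 372 (mod 1997)
1050^8 = (1050^4)^2 ≡ 372^2 = 138384 ≡ 591 (mod 1997)
1050^16 = (1050^8)^2 ≡ 591^2 = 349281 ≡ 1803 (mod 1997)
1050^23 = 1050^16 · 1050^4 · 1050^2 · 1050^1 ≡ 1803 · 372 · 156 · 1050 ≡ 1283 (mod 1997).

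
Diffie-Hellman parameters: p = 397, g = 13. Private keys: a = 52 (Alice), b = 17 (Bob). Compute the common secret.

Bob sends B = g^b mod p = 13^17 mod 397.
13^1 ≡ 13 (mod 397)
13^2 = (13^1)^2 ≡ 13^2 = 169 ≡ 169 (mod 397)
13^4 = (13^2)^2 ≡ 169^2 = 28561 ≡ 374 (mod 397)
13^8 = (13^4)^2 ≡ 374^2 = 139876 ≡ 132 (mod 397)
13^16 = (13^8)^2 ≡ 132^2 = 17424 ≡ 353 (mod 397)
13^17 = 13^16 · 13^1 ≡ 353 · 13 ≡ 222 (mod 397).
So B = 222. Alice then computes K = B^a mod p = 222^52 mod 397.
222^1 ≡ 222 (mod 397)
222^2 = (222^1)^2 ≡ 222^2 = 49284 ≡ 56 (mod 397)
222^4 = (222^2)^2 ≡ 56^2 = 3136 ≡ 357 (mod 397)
222^8 = (222^4)^2 ≡ 357^2 = 127449 ≡ 12 (mod 397)
222^16 = (222^8)^2 ≡ 12^2 = 144 ≡ 144 (mod 397)
222^32 = (222^16)^2 ≡ 144^2 = 20736 ≡ 92 (mod 397)
222^52 = 222^32 · 222^16 · 222^4 ≡ 92 · 144 · 357 ≡ 75 (mod 397).

75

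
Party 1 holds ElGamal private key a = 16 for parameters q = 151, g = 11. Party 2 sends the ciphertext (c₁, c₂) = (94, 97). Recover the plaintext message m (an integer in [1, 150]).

95

Shared mask s = c₁^a mod q = 94^16 mod 151.
94^1 ≡ 94 (mod 151)
94^2 = (94^1)^2 ≡ 94^2 = 8836 ≡ 78 (mod 151)
94^4 = (94^2)^2 ≡ 78^2 = 6084 ≡ 44 (mod 151)
94^8 = (94^4)^2 ≡ 44^2 = 1936 ≡ 124 (mod 151)
94^16 = (94^8)^2 ≡ 124^2 = 15376 ≡ 125 (mod 151)
So s = 125; s⁻¹ ≡ 29 (mod 151).
m = c₂ · s⁻¹ mod 151 = 97 · 29 mod 151 = 95.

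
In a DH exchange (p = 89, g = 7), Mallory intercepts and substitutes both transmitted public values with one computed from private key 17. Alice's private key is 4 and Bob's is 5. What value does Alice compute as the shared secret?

Alice receives Mallory's public value M = 7^17 mod 89 instead of the honest one.
7^1 ≡ 7 (mod 89)
7^2 = (7^1)^2 ≡ 7^2 = 49 ≡ 49 (mod 89)
7^4 = (7^2)^2 ≡ 49^2 = 2401 ≡ 87 (mod 89)
7^8 = (7^4)^2 ≡ 87^2 = 7569 ≡ 4 (mod 89)
7^16 = (7^8)^2 ≡ 4^2 = 16 ≡ 16 (mod 89)
7^17 = 7^16 · 7^1 ≡ 16 · 7 ≡ 23 (mod 89).
So M = 23. Alice computes K = M^4 mod 89.
23^1 ≡ 23 (mod 89)
23^2 = (23^1)^2 ≡ 23^2 = 529 ≡ 84 (mod 89)
23^4 = (23^2)^2 ≡ 84^2 = 7056 ≡ 25 (mod 89)

25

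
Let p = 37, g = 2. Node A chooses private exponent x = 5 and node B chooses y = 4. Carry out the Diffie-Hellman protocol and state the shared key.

Node B sends B = g^y mod p = 2^4 mod 37.
2^1 ≡ 2 (mod 37)
2^2 = (2^1)^2 ≡ 2^2 = 4 ≡ 4 (mod 37)
2^4 = (2^2)^2 ≡ 4^2 = 16 ≡ 16 (mod 37)
So B = 16. Node A then computes K = B^x mod p = 16^5 mod 37.
16^1 ≡ 16 (mod 37)
16^2 = (16^1)^2 ≡ 16^2 = 256 ≡ 34 (mod 37)
16^4 = (16^2)^2 ≡ 34^2 = 1156 ≡ 9 (mod 37)
16^5 = 16^4 · 16^1 ≡ 9 · 16 ≡ 33 (mod 37).

33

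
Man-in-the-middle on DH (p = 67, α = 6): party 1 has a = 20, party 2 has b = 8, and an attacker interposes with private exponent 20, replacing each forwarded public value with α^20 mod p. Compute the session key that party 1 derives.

23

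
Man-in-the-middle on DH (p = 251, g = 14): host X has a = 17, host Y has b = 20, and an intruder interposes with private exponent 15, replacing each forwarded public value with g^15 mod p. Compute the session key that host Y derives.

Host Y receives an intruder's public value M = 14^15 mod 251 instead of the honest one.
14^1 ≡ 14 (mod 251)
14^2 = (14^1)^2 ≡ 14^2 = 196 ≡ 196 (mod 251)
14^4 = (14^2)^2 ≡ 196^2 = 38416 ≡ 13 (mod 251)
14^8 = (14^4)^2 ≡ 13^2 = 169 ≡ 169 (mod 251)
14^15 = 14^8 · 14^4 · 14^2 · 14^1 ≡ 169 · 13 · 196 · 14 ≡ 50 (mod 251).
So M = 50. Host Y computes K = M^20 mod 251.
50^1 ≡ 50 (mod 251)
50^2 = (50^1)^2 ≡ 50^2 = 2500 ≡ 241 (mod 251)
50^4 = (50^2)^2 ≡ 241^2 = 58081 ≡ 100 (mod 251)
50^8 = (50^4)^2 ≡ 100^2 = 10000 ≡ 211 (mod 251)
50^16 = (50^8)^2 ≡ 211^2 = 44521 ≡ 94 (mod 251)
50^20 = 50^16 · 50^4 ≡ 94 · 100 ≡ 113 (mod 251).

113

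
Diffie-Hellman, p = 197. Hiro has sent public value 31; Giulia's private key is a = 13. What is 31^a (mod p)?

179

Shared key K = 31^13 mod 197.
31^1 ≡ 31 (mod 197)
31^2 = (31^1)^2 ≡ 31^2 = 961 ≡ 173 (mod 197)
31^4 = (31^2)^2 ≡ 173^2 = 29929 ≡ 182 (mod 197)
31^8 = (31^4)^2 ≡ 182^2 = 33124 ≡ 28 (mod 197)
31^13 = 31^8 · 31^4 · 31^1 ≡ 28 · 182 · 31 ≡ 179 (mod 197).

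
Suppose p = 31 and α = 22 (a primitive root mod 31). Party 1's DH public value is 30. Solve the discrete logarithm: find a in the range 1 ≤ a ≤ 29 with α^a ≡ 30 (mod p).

15

Try successive powers of 22 modulo 31:
22^1 ≡ 22
22^2 ≡ 19
22^3 ≡ 15
22^4 ≡ 20
22^5 ≡ 6
22^6 ≡ 8
22^7 ≡ 21
22^8 ≡ 28
22^9 ≡ 27
22^10 ≡ 5
22^11 ≡ 17
22^12 ≡ 2
22^13 ≡ 13
22^14 ≡ 7
22^15 ≡ 30
Found: a = 15.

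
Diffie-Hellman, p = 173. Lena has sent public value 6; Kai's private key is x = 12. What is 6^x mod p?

Shared key K = 6^12 mod 173.
6^1 ≡ 6 (mod 173)
6^2 = (6^1)^2 ≡ 6^2 = 36 ≡ 36 (mod 173)
6^4 = (6^2)^2 ≡ 36^2 = 1296 ≡ 85 (mod 173)
6^8 = (6^4)^2 ≡ 85^2 = 7225 ≡ 132 (mod 173)
6^12 = 6^8 · 6^4 ≡ 132 · 85 ≡ 148 (mod 173).

148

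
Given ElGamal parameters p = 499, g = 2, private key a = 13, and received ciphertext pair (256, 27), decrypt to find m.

Shared mask s = c₁^a mod p = 256^13 mod 499.
256^1 ≡ 256 (mod 499)
256^2 = (256^1)^2 ≡ 256^2 = 65536 ≡ 167 (mod 499)
256^4 = (256^2)^2 ≡ 167^2 = 27889 ≡ 444 (mod 499)
256^8 = (256^4)^2 ≡ 444^2 = 197136 ≡ 31 (mod 499)
256^13 = 256^8 · 256^4 · 256^1 ≡ 31 · 444 · 256 ≡ 145 (mod 499).
So s = 145; s⁻¹ ≡ 382 (mod 499).
m = c₂ · s⁻¹ mod 499 = 27 · 382 mod 499 = 334.

334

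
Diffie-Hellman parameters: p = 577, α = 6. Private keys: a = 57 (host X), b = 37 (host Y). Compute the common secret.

Host Y sends B = α^b mod p = 6^37 mod 577.
6^1 ≡ 6 (mod 577)
6^2 = (6^1)^2 ≡ 6^2 = 36 ≡ 36 (mod 577)
6^4 = (6^2)^2 ≡ 36^2 = 1296 ≡ 142 (mod 577)
6^8 = (6^4)^2 ≡ 142^2 = 20164 ≡ 546 (mod 577)
6^16 = (6^8)^2 ≡ 546^2 = 298116 ≡ 384 (mod 577)
6^32 = (6^16)^2 ≡ 384^2 = 147456 ≡ 321 (mod 577)
6^37 = 6^32 · 6^4 · 6^1 ≡ 321 · 142 · 6 ≡ 571 (mod 577).
So B = 571. Host X then computes K = B^a mod p = 571^57 mod 577.
571^1 ≡ 571 (mod 577)
571^2 = (571^1)^2 ≡ 571^2 = 326041 ≡ 36 (mod 577)
571^4 = (571^2)^2 ≡ 36^2 = 1296 ≡ 142 (mod 577)
571^8 = (571^4)^2 ≡ 142^2 = 20164 ≡ 546 (mod 577)
571^16 = (571^8)^2 ≡ 546^2 = 298116 ≡ 384 (mod 577)
571^32 = (571^16)^2 ≡ 384^2 = 147456 ≡ 321 (mod 577)
571^57 = 571^32 · 571^16 · 571^8 · 571^1 ≡ 321 · 384 · 546 · 571 ≡ 9 (mod 577).

9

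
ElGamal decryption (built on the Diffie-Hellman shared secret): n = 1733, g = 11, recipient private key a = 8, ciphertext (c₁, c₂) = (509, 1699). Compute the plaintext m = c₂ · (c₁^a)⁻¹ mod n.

257

Shared mask s = c₁^a mod n = 509^8 mod 1733.
509^1 ≡ 509 (mod 1733)
509^2 = (509^1)^2 ≡ 509^2 = 259081 ≡ 864 (mod 1733)
509^4 = (509^2)^2 ≡ 864^2 = 746496 ≡ 1306 (mod 1733)
509^8 = (509^4)^2 ≡ 1306^2 = 1705636 ≡ 364 (mod 1733)
So s = 364; s⁻¹ ≡ 757 (mod 1733).
m = c₂ · s⁻¹ mod 1733 = 1699 · 757 mod 1733 = 257.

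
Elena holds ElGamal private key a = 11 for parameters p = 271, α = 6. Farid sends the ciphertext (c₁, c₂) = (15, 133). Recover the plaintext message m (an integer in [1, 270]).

Shared mask s = c₁^a mod p = 15^11 mod 271.
15^1 ≡ 15 (mod 271)
15^2 = (15^1)^2 ≡ 15^2 = 225 ≡ 225 (mod 271)
15^4 = (15^2)^2 ≡ 225^2 = 50625 ≡ 219 (mod 271)
15^8 = (15^4)^2 ≡ 219^2 = 47961 ≡ 265 (mod 271)
15^11 = 15^8 · 15^2 · 15^1 ≡ 265 · 225 · 15 ≡ 75 (mod 271).
So s = 75; s⁻¹ ≡ 159 (mod 271).
m = c₂ · s⁻¹ mod 271 = 133 · 159 mod 271 = 9.

9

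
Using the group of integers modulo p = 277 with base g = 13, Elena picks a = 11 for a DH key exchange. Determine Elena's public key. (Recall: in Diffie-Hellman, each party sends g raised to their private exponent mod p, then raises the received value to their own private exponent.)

Public value = 13^11 mod 277.
13^1 ≡ 13 (mod 277)
13^2 = (13^1)^2 ≡ 13^2 = 169 ≡ 169 (mod 277)
13^4 = (13^2)^2 ≡ 169^2 = 28561 ≡ 30 (mod 277)
13^8 = (13^4)^2 ≡ 30^2 = 900 ≡ 69 (mod 277)
13^11 = 13^8 · 13^2 · 13^1 ≡ 69 · 169 · 13 ≡ 74 (mod 277).

74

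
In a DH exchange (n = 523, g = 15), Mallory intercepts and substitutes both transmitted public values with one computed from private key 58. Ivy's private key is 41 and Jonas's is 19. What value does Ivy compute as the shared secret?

410

Ivy receives Mallory's public value M = 15^58 mod 523 instead of the honest one.
15^1 ≡ 15 (mod 523)
15^2 = (15^1)^2 ≡ 15^2 = 225 ≡ 225 (mod 523)
15^4 = (15^2)^2 ≡ 225^2 = 50625 ≡ 417 (mod 523)
15^8 = (15^4)^2 ≡ 417^2 = 173889 ≡ 253 (mod 523)
15^16 = (15^8)^2 ≡ 253^2 = 64009 ≡ 203 (mod 523)
15^32 = (15^16)^2 ≡ 203^2 = 41209 ≡ 415 (mod 523)
15^58 = 15^32 · 15^16 · 15^8 · 15^2 ≡ 415 · 203 · 253 · 225 ≡ 217 (mod 523).
So M = 217. Ivy computes K = M^41 mod 523.
217^1 ≡ 217 (mod 523)
217^2 = (217^1)^2 ≡ 217^2 = 47089 ≡ 19 (mod 523)
217^4 = (217^2)^2 ≡ 19^2 = 361 ≡ 361 (mod 523)
217^8 = (217^4)^2 ≡ 361^2 = 130321 ≡ 94 (mod 523)
217^16 = (217^8)^2 ≡ 94^2 = 8836 ≡ 468 (mod 523)
217^32 = (217^16)^2 ≡ 468^2 = 219024 ≡ 410 (mod 523)
217^41 = 217^32 · 217^8 · 217^1 ≡ 410 · 94 · 217 ≡ 410 (mod 523).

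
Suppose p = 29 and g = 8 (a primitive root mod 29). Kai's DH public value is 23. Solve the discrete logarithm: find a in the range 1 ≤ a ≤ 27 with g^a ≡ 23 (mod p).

Try successive powers of 8 modulo 29:
8^1 ≡ 8
8^2 ≡ 6
8^3 ≡ 19
8^4 ≡ 7
8^5 ≡ 27
8^6 ≡ 13
8^7 ≡ 17
8^8 ≡ 20
8^9 ≡ 15
8^10 ≡ 4
8^11 ≡ 3
8^12 ≡ 24
8^13 ≡ 18
8^14 ≡ 28
8^15 ≡ 21
8^16 ≡ 23
Found: a = 16.

16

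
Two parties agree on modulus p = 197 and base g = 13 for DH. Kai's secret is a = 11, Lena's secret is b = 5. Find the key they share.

8

Lena sends B = g^b mod p = 13^5 mod 197.
13^1 ≡ 13 (mod 197)
13^2 = (13^1)^2 ≡ 13^2 = 169 ≡ 169 (mod 197)
13^4 = (13^2)^2 ≡ 169^2 = 28561 ≡ 193 (mod 197)
13^5 = 13^4 · 13^1 ≡ 193 · 13 ≡ 145 (mod 197).
So B = 145. Kai then computes K = B^a mod p = 145^11 mod 197.
145^1 ≡ 145 (mod 197)
145^2 = (145^1)^2 ≡ 145^2 = 21025 ≡ 143 (mod 197)
145^4 = (145^2)^2 ≡ 143^2 = 20449 ≡ 158 (mod 197)
145^8 = (145^4)^2 ≡ 158^2 = 24964 ≡ 142 (mod 197)
145^11 = 145^8 · 145^2 · 145^1 ≡ 142 · 143 · 145 ≡ 8 (mod 197).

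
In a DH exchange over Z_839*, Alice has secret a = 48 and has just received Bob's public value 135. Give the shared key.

Shared key K = 135^48 mod 839.
135^1 ≡ 135 (mod 839)
135^2 = (135^1)^2 ≡ 135^2 = 18225 ≡ 606 (mod 839)
135^4 = (135^2)^2 ≡ 606^2 = 367236 ≡ 593 (mod 839)
135^8 = (135^4)^2 ≡ 593^2 = 351649 ≡ 108 (mod 839)
135^16 = (135^8)^2 ≡ 108^2 = 11664 ≡ 757 (mod 839)
135^32 = (135^16)^2 ≡ 757^2 = 573049 ≡ 12 (mod 839)
135^48 = 135^32 · 135^16 ≡ 12 · 757 ≡ 694 (mod 839).

694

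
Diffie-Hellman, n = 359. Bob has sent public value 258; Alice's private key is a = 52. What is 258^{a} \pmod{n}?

Shared key K = 258^52 mod 359.
258^1 ≡ 258 (mod 359)
258^2 = (258^1)^2 ≡ 258^2 = 66564 ≡ 149 (mod 359)
258^4 = (258^2)^2 ≡ 149^2 = 22201 ≡ 302 (mod 359)
258^8 = (258^4)^2 ≡ 302^2 = 91204 ≡ 18 (mod 359)
258^16 = (258^8)^2 ≡ 18^2 = 324 ≡ 324 (mod 359)
258^32 = (258^16)^2 ≡ 324^2 = 104976 ≡ 148 (mod 359)
258^52 = 258^32 · 258^16 · 258^4 ≡ 148 · 324 · 302 ≡ 162 (mod 359).

162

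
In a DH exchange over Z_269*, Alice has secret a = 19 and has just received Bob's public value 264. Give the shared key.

Shared key K = 264^19 mod 269.
264^1 ≡ 264 (mod 269)
264^2 = (264^1)^2 ≡ 264^2 = 69696 ≡ 25 (mod 269)
264^4 = (264^2)^2 ≡ 25^2 = 625 ≡ 87 (mod 269)
264^8 = (264^4)^2 ≡ 87^2 = 7569 ≡ 37 (mod 269)
264^16 = (264^8)^2 ≡ 37^2 = 1369 ≡ 24 (mod 269)
264^19 = 264^16 · 264^2 · 264^1 ≡ 24 · 25 · 264 ≡ 228 (mod 269).

228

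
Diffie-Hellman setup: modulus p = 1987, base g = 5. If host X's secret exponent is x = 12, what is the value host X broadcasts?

1909

Public value = 5^12 (mod 1987).
5^1 ≡ 5 (mod 1987)
5^2 = (5^1)^2 ≡ 5^2 = 25 ≡ 25 (mod 1987)
5^4 = (5^2)^2 ≡ 25^2 = 625 ≡ 625 (mod 1987)
5^8 = (5^4)^2 ≡ 625^2 = 390625 ≡ 1173 (mod 1987)
5^12 = 5^8 · 5^4 ≡ 1173 · 625 ≡ 1909 (mod 1987).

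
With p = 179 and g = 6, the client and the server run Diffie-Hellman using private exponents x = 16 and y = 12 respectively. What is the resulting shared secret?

The client sends A = g^x mod p = 6^16 mod 179.
6^1 ≡ 6 (mod 179)
6^2 = (6^1)^2 ≡ 6^2 = 36 ≡ 36 (mod 179)
6^4 = (6^2)^2 ≡ 36^2 = 1296 ≡ 43 (mod 179)
6^8 = (6^4)^2 ≡ 43^2 = 1849 ≡ 59 (mod 179)
6^16 = (6^8)^2 ≡ 59^2 = 3481 ≡ 80 (mod 179)
So A = 80. The server then computes K = A^y mod p = 80^12 mod 179.
80^1 ≡ 80 (mod 179)
80^2 = (80^1)^2 ≡ 80^2 = 6400 ≡ 135 (mod 179)
80^4 = (80^2)^2 ≡ 135^2 = 18225 ≡ 146 (mod 179)
80^8 = (80^4)^2 ≡ 146^2 = 21316 ≡ 15 (mod 179)
80^12 = 80^8 · 80^4 ≡ 15 · 146 ≡ 42 (mod 179).

42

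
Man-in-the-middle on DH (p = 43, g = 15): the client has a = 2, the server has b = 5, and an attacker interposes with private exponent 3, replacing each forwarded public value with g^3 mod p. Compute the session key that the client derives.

11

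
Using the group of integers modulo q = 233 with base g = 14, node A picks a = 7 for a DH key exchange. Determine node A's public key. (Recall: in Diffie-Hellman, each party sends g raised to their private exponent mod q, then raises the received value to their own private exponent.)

110

Public value = 14^7 mod 233.
14^1 ≡ 14 (mod 233)
14^2 = (14^1)^2 ≡ 14^2 = 196 ≡ 196 (mod 233)
14^4 = (14^2)^2 ≡ 196^2 = 38416 ≡ 204 (mod 233)
14^7 = 14^4 · 14^2 · 14^1 ≡ 204 · 196 · 14 ≡ 110 (mod 233).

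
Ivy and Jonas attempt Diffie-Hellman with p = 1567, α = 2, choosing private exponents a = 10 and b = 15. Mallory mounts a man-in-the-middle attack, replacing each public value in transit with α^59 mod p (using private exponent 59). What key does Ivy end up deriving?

15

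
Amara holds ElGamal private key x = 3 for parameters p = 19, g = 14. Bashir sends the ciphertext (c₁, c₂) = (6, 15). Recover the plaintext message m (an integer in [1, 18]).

13

Shared mask s = c₁^x mod p = 6^3 mod 19.
6^1 ≡ 6 (mod 19)
6^2 = (6^1)^2 ≡ 6^2 = 36 ≡ 17 (mod 19)
6^3 = 6^2 · 6^1 ≡ 17 · 6 ≡ 7 (mod 19).
So s = 7; s⁻¹ ≡ 11 (mod 19).
m = c₂ · s⁻¹ mod 19 = 15 · 11 mod 19 = 13.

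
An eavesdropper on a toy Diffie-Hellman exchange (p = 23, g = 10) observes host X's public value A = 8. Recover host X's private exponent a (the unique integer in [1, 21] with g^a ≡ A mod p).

2

Try successive powers of 10 modulo 23:
10^1 ≡ 10
10^2 ≡ 8
Found: a = 2.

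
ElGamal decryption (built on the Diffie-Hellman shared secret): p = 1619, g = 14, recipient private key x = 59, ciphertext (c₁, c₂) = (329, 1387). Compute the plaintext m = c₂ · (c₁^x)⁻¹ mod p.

717

Shared mask s = c₁^x mod p = 329^59 mod 1619.
329^1 ≡ 329 (mod 1619)
329^2 = (329^1)^2 ≡ 329^2 = 108241 ≡ 1387 (mod 1619)
329^4 = (329^2)^2 ≡ 1387^2 = 1923769 ≡ 397 (mod 1619)
329^8 = (329^4)^2 ≡ 397^2 = 157609 ≡ 566 (mod 1619)
329^16 = (329^8)^2 ≡ 566^2 = 320356 ≡ 1413 (mod 1619)
329^32 = (329^16)^2 ≡ 1413^2 = 1996569 ≡ 342 (mod 1619)
329^59 = 329^32 · 329^16 · 329^8 · 329^2 · 329^1 ≡ 342 · 1413 · 566 · 1387 · 329 ≡ 1569 (mod 1619).
So s = 1569; s⁻¹ ≡ 939 (mod 1619).
m = c₂ · s⁻¹ mod 1619 = 1387 · 939 mod 1619 = 717.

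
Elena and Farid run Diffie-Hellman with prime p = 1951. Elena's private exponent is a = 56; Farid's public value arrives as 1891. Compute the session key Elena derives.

271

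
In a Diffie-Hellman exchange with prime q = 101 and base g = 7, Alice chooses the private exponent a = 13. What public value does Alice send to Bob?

Public value = 7^13 (mod 101).
7^1 ≡ 7 (mod 101)
7^2 = (7^1)^2 ≡ 7^2 = 49 ≡ 49 (mod 101)
7^4 = (7^2)^2 ≡ 49^2 = 2401 ≡ 78 (mod 101)
7^8 = (7^4)^2 ≡ 78^2 = 6084 ≡ 24 (mod 101)
7^13 = 7^8 · 7^4 · 7^1 ≡ 24 · 78 · 7 ≡ 75 (mod 101).

75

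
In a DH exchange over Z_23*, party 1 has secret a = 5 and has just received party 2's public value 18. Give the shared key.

3

Shared key K = 18^5 mod 23.
18^1 ≡ 18 (mod 23)
18^2 = (18^1)^2 ≡ 18^2 = 324 ≡ 2 (mod 23)
18^4 = (18^2)^2 ≡ 2^2 = 4 ≡ 4 (mod 23)
18^5 = 18^4 · 18^1 ≡ 4 · 18 ≡ 3 (mod 23).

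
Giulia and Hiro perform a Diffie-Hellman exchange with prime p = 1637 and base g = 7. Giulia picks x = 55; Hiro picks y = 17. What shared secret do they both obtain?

573

Hiro sends B = g^y mod p = 7^17 mod 1637.
7^1 ≡ 7 (mod 1637)
7^2 = (7^1)^2 ≡ 7^2 = 49 ≡ 49 (mod 1637)
7^4 = (7^2)^2 ≡ 49^2 = 2401 ≡ 764 (mod 1637)
7^8 = (7^4)^2 ≡ 764^2 = 583696 ≡ 924 (mod 1637)
7^16 = (7^8)^2 ≡ 924^2 = 853776 ≡ 899 (mod 1637)
7^17 = 7^16 · 7^1 ≡ 899 · 7 ≡ 1382 (mod 1637).
So B = 1382. Giulia then computes K = B^x mod p = 1382^55 mod 1637.
1382^1 ≡ 1382 (mod 1637)
1382^2 = (1382^1)^2 ≡ 1382^2 = 1909924 ≡ 1182 (mod 1637)
1382^4 = (1382^2)^2 ≡ 1182^2 = 1397124 ≡ 763 (mod 1637)
1382^8 = (1382^4)^2 ≡ 763^2 = 582169 ≡ 1034 (mod 1637)
1382^16 = (1382^8)^2 ≡ 1034^2 = 1069156 ≡ 195 (mod 1637)
1382^32 = (1382^16)^2 ≡ 195^2 = 38025 ≡ 374 (mod 1637)
1382^55 = 1382^32 · 1382^16 · 1382^4 · 1382^2 · 1382^1 ≡ 374 · 195 · 763 · 1182 · 1382 ≡ 573 (mod 1637).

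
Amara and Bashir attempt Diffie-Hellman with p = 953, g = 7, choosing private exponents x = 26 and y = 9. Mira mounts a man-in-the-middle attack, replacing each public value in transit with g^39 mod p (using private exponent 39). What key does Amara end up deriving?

Amara receives Mira's public value M = 7^39 mod 953 instead of the honest one.
7^1 ≡ 7 (mod 953)
7^2 = (7^1)^2 ≡ 7^2 = 49 ≡ 49 (mod 953)
7^4 = (7^2)^2 ≡ 49^2 = 2401 ≡ 495 (mod 953)
7^8 = (7^4)^2 ≡ 495^2 = 245025 ≡ 104 (mod 953)
7^16 = (7^8)^2 ≡ 104^2 = 10816 ≡ 333 (mod 953)
7^32 = (7^16)^2 ≡ 333^2 = 110889 ≡ 341 (mod 953)
7^39 = 7^32 · 7^4 · 7^2 · 7^1 ≡ 341 · 495 · 49 · 7 ≡ 29 (mod 953).
So M = 29. Amara computes K = M^26 mod 953.
29^1 ≡ 29 (mod 953)
29^2 = (29^1)^2 ≡ 29^2 = 841 ≡ 841 (mod 953)
29^4 = (29^2)^2 ≡ 841^2 = 707281 ≡ 155 (mod 953)
29^8 = (29^4)^2 ≡ 155^2 = 24025 ≡ 200 (mod 953)
29^16 = (29^8)^2 ≡ 200^2 = 40000 ≡ 927 (mod 953)
29^26 = 29^16 · 29^8 · 29^2 ≡ 927 · 200 · 841 ≡ 117 (mod 953).

117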